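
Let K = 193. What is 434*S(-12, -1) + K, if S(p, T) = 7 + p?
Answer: -1977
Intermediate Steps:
434*S(-12, -1) + K = 434*(7 - 12) + 193 = 434*(-5) + 193 = -2170 + 193 = -1977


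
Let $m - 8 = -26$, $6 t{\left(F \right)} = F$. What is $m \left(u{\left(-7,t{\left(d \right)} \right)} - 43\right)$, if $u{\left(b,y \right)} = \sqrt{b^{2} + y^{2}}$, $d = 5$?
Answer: $774 - 3 \sqrt{1789} \approx 647.11$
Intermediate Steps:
$t{\left(F \right)} = \frac{F}{6}$
$m = -18$ ($m = 8 - 26 = -18$)
$m \left(u{\left(-7,t{\left(d \right)} \right)} - 43\right) = - 18 \left(\sqrt{\left(-7\right)^{2} + \left(\frac{1}{6} \cdot 5\right)^{2}} - 43\right) = - 18 \left(\sqrt{49 + \left(\frac{5}{6}\right)^{2}} - 43\right) = - 18 \left(\sqrt{49 + \frac{25}{36}} - 43\right) = - 18 \left(\sqrt{\frac{1789}{36}} - 43\right) = - 18 \left(\frac{\sqrt{1789}}{6} - 43\right) = - 18 \left(-43 + \frac{\sqrt{1789}}{6}\right) = 774 - 3 \sqrt{1789}$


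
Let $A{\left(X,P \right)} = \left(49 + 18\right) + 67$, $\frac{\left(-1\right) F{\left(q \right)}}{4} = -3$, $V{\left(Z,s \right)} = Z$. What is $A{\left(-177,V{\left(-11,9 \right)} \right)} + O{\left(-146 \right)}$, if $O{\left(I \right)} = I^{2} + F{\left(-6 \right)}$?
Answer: $21462$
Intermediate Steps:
$F{\left(q \right)} = 12$ ($F{\left(q \right)} = \left(-4\right) \left(-3\right) = 12$)
$A{\left(X,P \right)} = 134$ ($A{\left(X,P \right)} = 67 + 67 = 134$)
$O{\left(I \right)} = 12 + I^{2}$ ($O{\left(I \right)} = I^{2} + 12 = 12 + I^{2}$)
$A{\left(-177,V{\left(-11,9 \right)} \right)} + O{\left(-146 \right)} = 134 + \left(12 + \left(-146\right)^{2}\right) = 134 + \left(12 + 21316\right) = 134 + 21328 = 21462$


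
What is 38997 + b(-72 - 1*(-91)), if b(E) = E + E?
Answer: 39035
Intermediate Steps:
b(E) = 2*E
38997 + b(-72 - 1*(-91)) = 38997 + 2*(-72 - 1*(-91)) = 38997 + 2*(-72 + 91) = 38997 + 2*19 = 38997 + 38 = 39035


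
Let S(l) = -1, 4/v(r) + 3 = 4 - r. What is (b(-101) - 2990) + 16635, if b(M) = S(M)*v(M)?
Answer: 695893/51 ≈ 13645.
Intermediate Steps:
v(r) = 4/(1 - r) (v(r) = 4/(-3 + (4 - r)) = 4/(1 - r))
b(M) = 4/(-1 + M) (b(M) = -(-4)/(-1 + M) = 4/(-1 + M))
(b(-101) - 2990) + 16635 = (4/(-1 - 101) - 2990) + 16635 = (4/(-102) - 2990) + 16635 = (4*(-1/102) - 2990) + 16635 = (-2/51 - 2990) + 16635 = -152492/51 + 16635 = 695893/51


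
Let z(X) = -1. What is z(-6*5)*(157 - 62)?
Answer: -95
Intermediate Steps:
z(-6*5)*(157 - 62) = -(157 - 62) = -1*95 = -95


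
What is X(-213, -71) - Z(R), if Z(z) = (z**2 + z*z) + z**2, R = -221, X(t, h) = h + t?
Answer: -146807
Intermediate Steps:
Z(z) = 3*z**2 (Z(z) = (z**2 + z**2) + z**2 = 2*z**2 + z**2 = 3*z**2)
X(-213, -71) - Z(R) = (-71 - 213) - 3*(-221)**2 = -284 - 3*48841 = -284 - 1*146523 = -284 - 146523 = -146807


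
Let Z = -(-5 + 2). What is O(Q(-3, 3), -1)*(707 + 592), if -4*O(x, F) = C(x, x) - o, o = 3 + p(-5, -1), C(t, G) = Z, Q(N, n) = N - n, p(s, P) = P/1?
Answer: -1299/4 ≈ -324.75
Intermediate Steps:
p(s, P) = P (p(s, P) = P*1 = P)
Z = 3 (Z = -1*(-3) = 3)
C(t, G) = 3
o = 2 (o = 3 - 1 = 2)
O(x, F) = -1/4 (O(x, F) = -(3 - 1*2)/4 = -(3 - 2)/4 = -1/4*1 = -1/4)
O(Q(-3, 3), -1)*(707 + 592) = -(707 + 592)/4 = -1/4*1299 = -1299/4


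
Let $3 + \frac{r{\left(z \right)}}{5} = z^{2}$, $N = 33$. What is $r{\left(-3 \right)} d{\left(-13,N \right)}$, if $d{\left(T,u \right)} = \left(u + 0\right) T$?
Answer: $-12870$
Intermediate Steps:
$d{\left(T,u \right)} = T u$ ($d{\left(T,u \right)} = u T = T u$)
$r{\left(z \right)} = -15 + 5 z^{2}$
$r{\left(-3 \right)} d{\left(-13,N \right)} = \left(-15 + 5 \left(-3\right)^{2}\right) \left(\left(-13\right) 33\right) = \left(-15 + 5 \cdot 9\right) \left(-429\right) = \left(-15 + 45\right) \left(-429\right) = 30 \left(-429\right) = -12870$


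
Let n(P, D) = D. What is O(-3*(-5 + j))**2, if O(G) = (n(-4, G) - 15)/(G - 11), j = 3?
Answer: 81/25 ≈ 3.2400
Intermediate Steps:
O(G) = (-15 + G)/(-11 + G) (O(G) = (G - 15)/(G - 11) = (-15 + G)/(-11 + G))
O(-3*(-5 + j))**2 = ((-15 - 3*(-5 + 3))/(-11 - 3*(-5 + 3)))**2 = ((-15 - 3*(-2))/(-11 - 3*(-2)))**2 = ((-15 + 6)/(-11 + 6))**2 = (-9/(-5))**2 = (-1/5*(-9))**2 = (9/5)**2 = 81/25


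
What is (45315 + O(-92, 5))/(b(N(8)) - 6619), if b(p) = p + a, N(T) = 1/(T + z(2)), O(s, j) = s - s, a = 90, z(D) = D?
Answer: -151050/21763 ≈ -6.9407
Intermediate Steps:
O(s, j) = 0
N(T) = 1/(2 + T) (N(T) = 1/(T + 2) = 1/(2 + T))
b(p) = 90 + p (b(p) = p + 90 = 90 + p)
(45315 + O(-92, 5))/(b(N(8)) - 6619) = (45315 + 0)/((90 + 1/(2 + 8)) - 6619) = 45315/((90 + 1/10) - 6619) = 45315/(901/10 - 6619) = 45315/(-65289/10) = 45315*(-10/65289) = -151050/21763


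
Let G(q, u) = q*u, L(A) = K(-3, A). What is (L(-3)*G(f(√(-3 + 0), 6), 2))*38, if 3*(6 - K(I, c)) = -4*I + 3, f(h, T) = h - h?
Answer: 0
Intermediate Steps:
f(h, T) = 0
K(I, c) = 5 + 4*I/3 (K(I, c) = 6 - (-4*I + 3)/3 = 6 - (3 - 4*I)/3 = 6 + (-1 + 4*I/3) = 5 + 4*I/3)
L(A) = 1 (L(A) = 5 + (4/3)*(-3) = 5 - 4 = 1)
(L(-3)*G(f(√(-3 + 0), 6), 2))*38 = (1*(0*2))*38 = (1*0)*38 = 0*38 = 0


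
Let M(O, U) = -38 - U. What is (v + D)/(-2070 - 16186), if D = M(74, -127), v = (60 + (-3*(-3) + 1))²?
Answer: -4989/18256 ≈ -0.27328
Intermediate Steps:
v = 4900 (v = (60 + (9 + 1))² = (60 + 10)² = 70² = 4900)
D = 89 (D = -38 - 1*(-127) = -38 + 127 = 89)
(v + D)/(-2070 - 16186) = (4900 + 89)/(-2070 - 16186) = 4989/(-18256) = 4989*(-1/18256) = -4989/18256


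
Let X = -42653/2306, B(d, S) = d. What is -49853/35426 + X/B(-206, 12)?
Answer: -11085472265/8414312668 ≈ -1.3175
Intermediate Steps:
X = -42653/2306 (X = -42653*1/2306 = -42653/2306 ≈ -18.497)
-49853/35426 + X/B(-206, 12) = -49853/35426 - 42653/2306/(-206) = -49853*1/35426 - 42653/2306*(-1/206) = -49853/35426 + 42653/475036 = -11085472265/8414312668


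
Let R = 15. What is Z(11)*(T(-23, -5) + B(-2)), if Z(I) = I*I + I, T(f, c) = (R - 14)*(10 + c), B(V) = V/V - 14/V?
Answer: 1716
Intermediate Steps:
B(V) = 1 - 14/V
T(f, c) = 10 + c (T(f, c) = (15 - 14)*(10 + c) = 1*(10 + c) = 10 + c)
Z(I) = I + I**2 (Z(I) = I**2 + I = I + I**2)
Z(11)*(T(-23, -5) + B(-2)) = (11*(1 + 11))*((10 - 5) + (-14 - 2)/(-2)) = (11*12)*(5 - 1/2*(-16)) = 132*(5 + 8) = 132*13 = 1716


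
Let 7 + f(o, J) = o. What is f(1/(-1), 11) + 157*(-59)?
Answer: -9271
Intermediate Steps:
f(o, J) = -7 + o
f(1/(-1), 11) + 157*(-59) = (-7 + 1/(-1)) + 157*(-59) = (-7 - 1) - 9263 = -8 - 9263 = -9271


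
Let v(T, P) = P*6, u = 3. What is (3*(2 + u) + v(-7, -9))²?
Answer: 1521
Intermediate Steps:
v(T, P) = 6*P
(3*(2 + u) + v(-7, -9))² = (3*(2 + 3) + 6*(-9))² = (3*5 - 54)² = (15 - 54)² = (-39)² = 1521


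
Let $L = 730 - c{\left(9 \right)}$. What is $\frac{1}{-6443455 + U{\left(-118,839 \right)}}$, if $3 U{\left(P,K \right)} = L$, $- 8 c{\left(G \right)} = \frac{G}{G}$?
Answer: $- \frac{8}{51545693} \approx -1.552 \cdot 10^{-7}$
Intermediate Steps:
$c{\left(G \right)} = - \frac{1}{8}$ ($c{\left(G \right)} = - \frac{G \frac{1}{G}}{8} = \left(- \frac{1}{8}\right) 1 = - \frac{1}{8}$)
$L = \frac{5841}{8}$ ($L = 730 - - \frac{1}{8} = 730 + \frac{1}{8} = \frac{5841}{8} \approx 730.13$)
$U{\left(P,K \right)} = \frac{1947}{8}$ ($U{\left(P,K \right)} = \frac{1}{3} \cdot \frac{5841}{8} = \frac{1947}{8}$)
$\frac{1}{-6443455 + U{\left(-118,839 \right)}} = \frac{1}{-6443455 + \frac{1947}{8}} = \frac{1}{- \frac{51545693}{8}} = - \frac{8}{51545693}$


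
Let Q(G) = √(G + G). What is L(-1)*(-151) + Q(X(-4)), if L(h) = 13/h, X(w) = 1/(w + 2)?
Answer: 1963 + I ≈ 1963.0 + 1.0*I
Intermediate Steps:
X(w) = 1/(2 + w)
Q(G) = √2*√G (Q(G) = √(2*G) = √2*√G)
L(-1)*(-151) + Q(X(-4)) = (13/(-1))*(-151) + √2*√(1/(2 - 4)) = (13*(-1))*(-151) + √2*√(1/(-2)) = -13*(-151) + √2*√(-½) = 1963 + √2*(I*√2/2) = 1963 + I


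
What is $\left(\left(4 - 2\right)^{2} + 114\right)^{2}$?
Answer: $13924$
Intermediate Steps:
$\left(\left(4 - 2\right)^{2} + 114\right)^{2} = \left(2^{2} + 114\right)^{2} = \left(4 + 114\right)^{2} = 118^{2} = 13924$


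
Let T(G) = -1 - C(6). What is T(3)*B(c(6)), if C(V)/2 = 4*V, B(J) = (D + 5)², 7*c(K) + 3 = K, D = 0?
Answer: -1225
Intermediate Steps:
c(K) = -3/7 + K/7
B(J) = 25 (B(J) = (0 + 5)² = 5² = 25)
C(V) = 8*V (C(V) = 2*(4*V) = 8*V)
T(G) = -49 (T(G) = -1 - 8*6 = -1 - 1*48 = -1 - 48 = -49)
T(3)*B(c(6)) = -49*25 = -1225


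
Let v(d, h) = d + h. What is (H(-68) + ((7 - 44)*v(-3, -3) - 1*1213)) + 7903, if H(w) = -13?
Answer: 6899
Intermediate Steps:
(H(-68) + ((7 - 44)*v(-3, -3) - 1*1213)) + 7903 = (-13 + ((7 - 44)*(-3 - 3) - 1*1213)) + 7903 = (-13 + (-37*(-6) - 1213)) + 7903 = (-13 + (222 - 1213)) + 7903 = (-13 - 991) + 7903 = -1004 + 7903 = 6899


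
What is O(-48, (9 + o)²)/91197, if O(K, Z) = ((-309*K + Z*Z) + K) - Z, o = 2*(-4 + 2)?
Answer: 5128/30399 ≈ 0.16869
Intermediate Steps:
o = -4 (o = 2*(-2) = -4)
O(K, Z) = Z² - Z - 308*K (O(K, Z) = ((-309*K + Z²) + K) - Z = ((Z² - 309*K) + K) - Z = (Z² - 308*K) - Z = Z² - Z - 308*K)
O(-48, (9 + o)²)/91197 = (((9 - 4)²)² - (9 - 4)² - 308*(-48))/91197 = ((5²)² - 1*5² + 14784)*(1/91197) = (25² - 1*25 + 14784)*(1/91197) = (625 - 25 + 14784)*(1/91197) = 15384*(1/91197) = 5128/30399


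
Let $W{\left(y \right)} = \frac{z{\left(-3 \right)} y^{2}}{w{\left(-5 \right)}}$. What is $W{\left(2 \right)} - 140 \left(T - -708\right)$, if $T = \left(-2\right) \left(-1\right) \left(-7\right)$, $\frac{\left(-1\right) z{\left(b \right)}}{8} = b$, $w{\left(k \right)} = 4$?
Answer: $-97136$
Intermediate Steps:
$z{\left(b \right)} = - 8 b$
$T = -14$ ($T = 2 \left(-7\right) = -14$)
$W{\left(y \right)} = 6 y^{2}$ ($W{\left(y \right)} = \frac{\left(-8\right) \left(-3\right) y^{2}}{4} = 24 y^{2} \cdot \frac{1}{4} = 6 y^{2}$)
$W{\left(2 \right)} - 140 \left(T - -708\right) = 6 \cdot 2^{2} - 140 \left(-14 - -708\right) = 6 \cdot 4 - 140 \left(-14 + 708\right) = 24 - 97160 = -97136$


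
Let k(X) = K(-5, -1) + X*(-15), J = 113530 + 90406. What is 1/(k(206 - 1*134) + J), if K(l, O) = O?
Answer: 1/202855 ≈ 4.9296e-6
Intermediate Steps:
J = 203936
k(X) = -1 - 15*X (k(X) = -1 + X*(-15) = -1 - 15*X)
1/(k(206 - 1*134) + J) = 1/((-1 - 15*(206 - 1*134)) + 203936) = 1/((-1 - 15*(206 - 134)) + 203936) = 1/((-1 - 15*72) + 203936) = 1/((-1 - 1080) + 203936) = 1/(-1081 + 203936) = 1/202855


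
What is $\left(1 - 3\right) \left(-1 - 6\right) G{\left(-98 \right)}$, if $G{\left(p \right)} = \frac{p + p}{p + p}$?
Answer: $14$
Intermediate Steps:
$G{\left(p \right)} = 1$ ($G{\left(p \right)} = \frac{2 p}{2 p} = 2 p \frac{1}{2 p} = 1$)
$\left(1 - 3\right) \left(-1 - 6\right) G{\left(-98 \right)} = \left(1 - 3\right) \left(-1 - 6\right) 1 = - 2 \left(-1 - 6\right) 1 = \left(-2\right) \left(-7\right) 1 = 14 \cdot 1 = 14$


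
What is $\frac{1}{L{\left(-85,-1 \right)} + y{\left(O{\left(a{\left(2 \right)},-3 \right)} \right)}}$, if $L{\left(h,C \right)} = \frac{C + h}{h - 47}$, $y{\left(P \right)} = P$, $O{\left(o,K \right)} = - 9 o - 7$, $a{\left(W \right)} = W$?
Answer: $- \frac{66}{1607} \approx -0.04107$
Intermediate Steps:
$O{\left(o,K \right)} = -7 - 9 o$
$L{\left(h,C \right)} = \frac{C + h}{-47 + h}$
$\frac{1}{L{\left(-85,-1 \right)} + y{\left(O{\left(a{\left(2 \right)},-3 \right)} \right)}} = \frac{1}{\frac{-1 - 85}{-47 - 85} - 25} = \frac{1}{\frac{1}{-132} \left(-86\right) - 25} = \frac{1}{\left(- \frac{1}{132}\right) \left(-86\right) - 25} = \frac{1}{\frac{43}{66} - 25} = \frac{1}{- \frac{1607}{66}} = - \frac{66}{1607}$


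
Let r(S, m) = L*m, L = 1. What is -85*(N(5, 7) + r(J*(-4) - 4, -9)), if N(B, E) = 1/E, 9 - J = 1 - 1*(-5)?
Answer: 5270/7 ≈ 752.86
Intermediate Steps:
J = 3 (J = 9 - (1 - 1*(-5)) = 9 - (1 + 5) = 9 - 1*6 = 9 - 6 = 3)
r(S, m) = m (r(S, m) = 1*m = m)
-85*(N(5, 7) + r(J*(-4) - 4, -9)) = -85*(1/7 - 9) = -85*(⅐ - 9) = -85*(-62/7) = 5270/7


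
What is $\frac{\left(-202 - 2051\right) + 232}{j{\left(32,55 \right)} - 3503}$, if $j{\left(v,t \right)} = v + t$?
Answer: $\frac{2021}{3416} \approx 0.59163$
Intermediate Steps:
$j{\left(v,t \right)} = t + v$
$\frac{\left(-202 - 2051\right) + 232}{j{\left(32,55 \right)} - 3503} = \frac{\left(-202 - 2051\right) + 232}{\left(55 + 32\right) - 3503} = \frac{\left(-202 - 2051\right) + 232}{87 - 3503} = \frac{-2253 + 232}{-3416} = \left(-2021\right) \left(- \frac{1}{3416}\right) = \frac{2021}{3416}$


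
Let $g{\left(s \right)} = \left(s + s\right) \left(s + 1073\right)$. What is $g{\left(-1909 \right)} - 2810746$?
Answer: $381102$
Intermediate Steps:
$g{\left(s \right)} = 2 s \left(1073 + s\right)$
$g{\left(-1909 \right)} - 2810746 = 2 \left(-1909\right) \left(1073 - 1909\right) - 2810746 = 2 \left(-1909\right) \left(-836\right) - 2810746 = 3191848 - 2810746 = 381102$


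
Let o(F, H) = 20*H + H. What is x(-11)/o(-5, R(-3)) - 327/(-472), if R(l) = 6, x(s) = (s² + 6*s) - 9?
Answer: 31457/29736 ≈ 1.0579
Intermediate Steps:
x(s) = -9 + s² + 6*s
o(F, H) = 21*H
x(-11)/o(-5, R(-3)) - 327/(-472) = (-9 + (-11)² + 6*(-11))/((21*6)) - 327/(-472) = (-9 + 121 - 66)/126 - 327*(-1/472) = 46*(1/126) + 327/472 = 23/63 + 327/472 = 31457/29736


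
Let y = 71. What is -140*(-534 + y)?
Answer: 64820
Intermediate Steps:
-140*(-534 + y) = -140*(-534 + 71) = -140*(-463) = 64820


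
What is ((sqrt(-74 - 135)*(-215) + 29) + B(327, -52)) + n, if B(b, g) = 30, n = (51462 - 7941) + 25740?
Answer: 69320 - 215*I*sqrt(209) ≈ 69320.0 - 3108.2*I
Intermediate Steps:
n = 69261 (n = 43521 + 25740 = 69261)
((sqrt(-74 - 135)*(-215) + 29) + B(327, -52)) + n = ((sqrt(-74 - 135)*(-215) + 29) + 30) + 69261 = ((sqrt(-209)*(-215) + 29) + 30) + 69261 = (((I*sqrt(209))*(-215) + 29) + 30) + 69261 = ((-215*I*sqrt(209) + 29) + 30) + 69261 = ((29 - 215*I*sqrt(209)) + 30) + 69261 = (59 - 215*I*sqrt(209)) + 69261 = 69320 - 215*I*sqrt(209)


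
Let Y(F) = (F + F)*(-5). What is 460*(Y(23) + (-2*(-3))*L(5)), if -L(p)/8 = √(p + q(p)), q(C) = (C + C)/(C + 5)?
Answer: -105800 - 22080*√6 ≈ -1.5988e+5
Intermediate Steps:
q(C) = 2*C/(5 + C) (q(C) = (2*C)/(5 + C) = 2*C/(5 + C))
Y(F) = -10*F (Y(F) = (2*F)*(-5) = -10*F)
L(p) = -8*√(p + 2*p/(5 + p))
460*(Y(23) + (-2*(-3))*L(5)) = 460*(-10*23 + (-2*(-3))*(-8*√5*√(7 + 5)/√(5 + 5))) = 460*(-230 + 6*(-8*√6)) = 460*(-230 - 48*√6) = -105800 - 22080*√6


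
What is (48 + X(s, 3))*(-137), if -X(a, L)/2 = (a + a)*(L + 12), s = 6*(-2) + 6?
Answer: -55896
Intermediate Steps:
s = -6 (s = -12 + 6 = -6)
X(a, L) = -4*a*(12 + L) (X(a, L) = -2*(a + a)*(L + 12) = -2*2*a*(12 + L) = -4*a*(12 + L))
(48 + X(s, 3))*(-137) = (48 - 4*(-6)*(12 + 3))*(-137) = (48 - 4*(-6)*15)*(-137) = (48 + 360)*(-137) = 408*(-137) = -55896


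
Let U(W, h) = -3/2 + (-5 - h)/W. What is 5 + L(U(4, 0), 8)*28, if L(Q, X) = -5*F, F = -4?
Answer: 565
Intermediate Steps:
U(W, h) = -3/2 + (-5 - h)/W (U(W, h) = -3*½ + (-5 - h)/W = -3/2 + (-5 - h)/W)
L(Q, X) = 20 (L(Q, X) = -5*(-4) = 20)
5 + L(U(4, 0), 8)*28 = 5 + 20*28 = 5 + 560 = 565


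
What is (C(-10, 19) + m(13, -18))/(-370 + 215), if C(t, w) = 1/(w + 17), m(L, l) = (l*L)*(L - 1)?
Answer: 101087/5580 ≈ 18.116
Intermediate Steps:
m(L, l) = L*l*(-1 + L) (m(L, l) = (L*l)*(-1 + L) = L*l*(-1 + L))
C(t, w) = 1/(17 + w)
(C(-10, 19) + m(13, -18))/(-370 + 215) = (1/(17 + 19) + 13*(-18)*(-1 + 13))/(-370 + 215) = (1/36 + 13*(-18)*12)/(-155) = (1/36 - 2808)*(-1/155) = -101087/36*(-1/155) = 101087/5580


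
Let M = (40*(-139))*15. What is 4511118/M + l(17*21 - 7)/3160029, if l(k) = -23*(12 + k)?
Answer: -2375993015137/43924403100 ≈ -54.093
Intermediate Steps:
l(k) = -276 - 23*k
M = -83400 (M = -5560*15 = -83400)
4511118/M + l(17*21 - 7)/3160029 = 4511118/(-83400) + (-276 - 23*(17*21 - 7))/3160029 = 4511118*(-1/83400) + (-276 - 23*(357 - 7))*(1/3160029) = -751853/13900 + (-276 - 23*350)*(1/3160029) = -751853/13900 + (-276 - 8050)*(1/3160029) = -751853/13900 - 8326*1/3160029 = -751853/13900 - 8326/3160029 = -2375993015137/43924403100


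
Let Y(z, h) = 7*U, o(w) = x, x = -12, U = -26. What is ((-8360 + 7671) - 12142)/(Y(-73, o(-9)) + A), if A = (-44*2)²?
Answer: -12831/7562 ≈ -1.6968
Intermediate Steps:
o(w) = -12
Y(z, h) = -182 (Y(z, h) = 7*(-26) = -182)
A = 7744 (A = (-88)² = 7744)
((-8360 + 7671) - 12142)/(Y(-73, o(-9)) + A) = ((-8360 + 7671) - 12142)/(-182 + 7744) = (-689 - 12142)/7562 = -12831*1/7562 = -12831/7562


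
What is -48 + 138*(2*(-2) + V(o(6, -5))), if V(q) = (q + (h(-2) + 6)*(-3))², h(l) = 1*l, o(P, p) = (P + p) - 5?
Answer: 34728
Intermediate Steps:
o(P, p) = -5 + P + p
h(l) = l
V(q) = (-12 + q)² (V(q) = (q + (-2 + 6)*(-3))² = (q + 4*(-3))² = (q - 12)² = (-12 + q)²)
-48 + 138*(2*(-2) + V(o(6, -5))) = -48 + 138*(2*(-2) + (-12 + (-5 + 6 - 5))²) = -48 + 138*(-4 + (-12 - 4)²) = -48 + 138*(-4 + (-16)²) = -48 + 138*(-4 + 256) = -48 + 138*252 = -48 + 34776 = 34728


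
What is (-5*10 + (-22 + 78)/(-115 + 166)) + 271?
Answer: 11327/51 ≈ 222.10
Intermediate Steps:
(-5*10 + (-22 + 78)/(-115 + 166)) + 271 = (-50 + 56/51) + 271 = -2494/51 + 271 = 11327/51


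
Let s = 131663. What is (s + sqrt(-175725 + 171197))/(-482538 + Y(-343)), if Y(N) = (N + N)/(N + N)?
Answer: -131663/482537 - 4*I*sqrt(283)/482537 ≈ -0.27286 - 0.00013945*I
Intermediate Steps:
Y(N) = 1 (Y(N) = (2*N)/((2*N)) = (2*N)*(1/(2*N)) = 1)
(s + sqrt(-175725 + 171197))/(-482538 + Y(-343)) = (131663 + sqrt(-175725 + 171197))/(-482538 + 1) = (131663 + sqrt(-4528))/(-482537) = (131663 + 4*I*sqrt(283))*(-1/482537) = -131663/482537 - 4*I*sqrt(283)/482537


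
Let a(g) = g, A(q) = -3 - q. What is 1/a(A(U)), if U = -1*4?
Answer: 1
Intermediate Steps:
U = -4
1/a(A(U)) = 1/(-3 - 1*(-4)) = 1/(-3 + 4) = 1/1 = 1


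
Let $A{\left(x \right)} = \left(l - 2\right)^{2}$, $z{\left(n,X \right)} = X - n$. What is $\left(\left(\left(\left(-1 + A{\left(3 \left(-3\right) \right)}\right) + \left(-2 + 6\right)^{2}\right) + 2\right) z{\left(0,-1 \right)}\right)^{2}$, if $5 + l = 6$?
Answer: $324$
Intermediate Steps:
$l = 1$ ($l = -5 + 6 = 1$)
$A{\left(x \right)} = 1$ ($A{\left(x \right)} = \left(1 - 2\right)^{2} = \left(-1\right)^{2} = 1$)
$\left(\left(\left(\left(-1 + A{\left(3 \left(-3\right) \right)}\right) + \left(-2 + 6\right)^{2}\right) + 2\right) z{\left(0,-1 \right)}\right)^{2} = \left(\left(\left(\left(-1 + 1\right) + \left(-2 + 6\right)^{2}\right) + 2\right) \left(-1 - 0\right)\right)^{2} = \left(\left(\left(0 + 4^{2}\right) + 2\right) \left(-1 + 0\right)\right)^{2} = \left(\left(\left(0 + 16\right) + 2\right) \left(-1\right)\right)^{2} = \left(\left(16 + 2\right) \left(-1\right)\right)^{2} = \left(18 \left(-1\right)\right)^{2} = \left(-18\right)^{2} = 324$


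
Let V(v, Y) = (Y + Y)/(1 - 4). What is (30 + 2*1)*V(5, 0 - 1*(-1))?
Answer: -64/3 ≈ -21.333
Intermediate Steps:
V(v, Y) = -2*Y/3 (V(v, Y) = (2*Y)/(-3) = (2*Y)*(-⅓) = -2*Y/3)
(30 + 2*1)*V(5, 0 - 1*(-1)) = (30 + 2*1)*(-2*(0 - 1*(-1))/3) = (30 + 2)*(-2*(0 + 1)/3) = 32*(-⅔*1) = 32*(-⅔) = -64/3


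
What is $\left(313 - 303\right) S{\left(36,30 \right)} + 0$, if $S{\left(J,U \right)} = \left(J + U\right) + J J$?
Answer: $13620$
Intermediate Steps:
$S{\left(J,U \right)} = J + U + J^{2}$ ($S{\left(J,U \right)} = \left(J + U\right) + J^{2} = J + U + J^{2}$)
$\left(313 - 303\right) S{\left(36,30 \right)} + 0 = \left(313 - 303\right) \left(36 + 30 + 36^{2}\right) + 0 = \left(313 - 303\right) \left(36 + 30 + 1296\right) + 0 = 10 \cdot 1362 + 0 = 13620 + 0 = 13620$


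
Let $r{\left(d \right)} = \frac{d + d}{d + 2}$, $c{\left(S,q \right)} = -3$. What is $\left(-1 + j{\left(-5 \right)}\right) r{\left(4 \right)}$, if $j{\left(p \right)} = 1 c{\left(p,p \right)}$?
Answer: $- \frac{16}{3} \approx -5.3333$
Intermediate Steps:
$j{\left(p \right)} = -3$ ($j{\left(p \right)} = 1 \left(-3\right) = -3$)
$r{\left(d \right)} = \frac{2 d}{2 + d}$
$\left(-1 + j{\left(-5 \right)}\right) r{\left(4 \right)} = \left(-1 - 3\right) 2 \cdot 4 \frac{1}{2 + 4} = - 4 \cdot 2 \cdot 4 \cdot \frac{1}{6} = \left(-4\right) \frac{4}{3} = - \frac{16}{3}$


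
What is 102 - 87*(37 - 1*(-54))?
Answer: -7815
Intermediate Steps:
102 - 87*(37 - 1*(-54)) = 102 - 87*(37 + 54) = 102 - 87*91 = 102 - 7917 = -7815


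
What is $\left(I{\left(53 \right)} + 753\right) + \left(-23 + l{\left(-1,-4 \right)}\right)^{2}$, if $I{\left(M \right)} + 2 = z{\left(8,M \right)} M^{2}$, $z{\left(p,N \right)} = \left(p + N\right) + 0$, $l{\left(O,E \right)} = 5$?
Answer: $172424$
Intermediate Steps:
$z{\left(p,N \right)} = N + p$ ($z{\left(p,N \right)} = \left(N + p\right) + 0 = N + p$)
$I{\left(M \right)} = -2 + M^{2} \left(8 + M\right)$ ($I{\left(M \right)} = -2 + \left(M + 8\right) M^{2} = -2 + \left(8 + M\right) M^{2} = -2 + M^{2} \left(8 + M\right)$)
$\left(I{\left(53 \right)} + 753\right) + \left(-23 + l{\left(-1,-4 \right)}\right)^{2} = \left(\left(-2 + 53^{2} \left(8 + 53\right)\right) + 753\right) + \left(-23 + 5\right)^{2} = \left(\left(-2 + 2809 \cdot 61\right) + 753\right) + \left(-18\right)^{2} = \left(\left(-2 + 171349\right) + 753\right) + 324 = \left(171347 + 753\right) + 324 = 172100 + 324 = 172424$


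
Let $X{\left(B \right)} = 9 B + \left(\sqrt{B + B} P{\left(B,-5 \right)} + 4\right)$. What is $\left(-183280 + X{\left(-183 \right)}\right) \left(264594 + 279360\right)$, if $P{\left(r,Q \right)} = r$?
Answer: $-100589605542 - 99543582 i \sqrt{366} \approx -1.0059 \cdot 10^{11} - 1.9044 \cdot 10^{9} i$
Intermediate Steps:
$X{\left(B \right)} = 4 + 9 B + \sqrt{2} B^{\frac{3}{2}}$ ($X{\left(B \right)} = 9 B + \left(\sqrt{B + B} B + 4\right) = 9 B + \left(\sqrt{2 B} B + 4\right) = 9 B + \left(\sqrt{2} \sqrt{B} B + 4\right) = 9 B + \left(\sqrt{2} B^{\frac{3}{2}} + 4\right) = 9 B + \left(4 + \sqrt{2} B^{\frac{3}{2}}\right) = 4 + 9 B + \sqrt{2} B^{\frac{3}{2}}$)
$\left(-183280 + X{\left(-183 \right)}\right) \left(264594 + 279360\right) = \left(-183280 + \left(4 + 9 \left(-183\right) + \sqrt{2} \left(-183\right)^{\frac{3}{2}}\right)\right) \left(264594 + 279360\right) = \left(-183280 + \left(4 - 1647 + \sqrt{2} \left(- 183 i \sqrt{183}\right)\right)\right) 543954 = \left(-183280 - \left(1643 + 183 i \sqrt{366}\right)\right) 543954 = \left(-184923 - 183 i \sqrt{366}\right) 543954 = -100589605542 - 99543582 i \sqrt{366}$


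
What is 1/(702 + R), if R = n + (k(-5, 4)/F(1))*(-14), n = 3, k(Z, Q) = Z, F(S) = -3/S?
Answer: 3/2045 ≈ 0.0014670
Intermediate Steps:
R = -61/3 (R = 3 - 5/((-3/1))*(-14) = 3 - 5/((-3*1))*(-14) = 3 - 5/(-3)*(-14) = 3 - 5*(-⅓)*(-14) = 3 + (5/3)*(-14) = 3 - 70/3 = -61/3 ≈ -20.333)
1/(702 + R) = 1/(702 - 61/3) = 1/(2045/3) = 3/2045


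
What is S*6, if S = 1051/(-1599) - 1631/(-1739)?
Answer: 1560560/926887 ≈ 1.6837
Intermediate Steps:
S = 780280/2780661 (S = 1051*(-1/1599) - 1631*(-1/1739) = -1051/1599 + 1631/1739 = 780280/2780661 ≈ 0.28061)
S*6 = (780280/2780661)*6 = 1560560/926887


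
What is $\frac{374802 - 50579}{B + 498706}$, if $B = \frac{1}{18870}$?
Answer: $\frac{6118088010}{9410582221} \approx 0.65013$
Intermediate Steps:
$B = \frac{1}{18870} \approx 5.2994 \cdot 10^{-5}$
$\frac{374802 - 50579}{B + 498706} = \frac{374802 - 50579}{\frac{1}{18870} + 498706} = \frac{324223}{\frac{9410582221}{18870}} = 324223 \cdot \frac{18870}{9410582221} = \frac{6118088010}{9410582221}$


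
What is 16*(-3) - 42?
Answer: -90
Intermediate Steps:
16*(-3) - 42 = -48 - 42 = -90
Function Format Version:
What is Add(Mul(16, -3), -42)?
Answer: -90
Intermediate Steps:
Add(Mul(16, -3), -42) = Add(-48, -42) = -90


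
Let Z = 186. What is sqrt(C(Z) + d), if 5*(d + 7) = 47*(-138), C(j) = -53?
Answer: 3*I*sqrt(3770)/5 ≈ 36.84*I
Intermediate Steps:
d = -6521/5 (d = -7 + (47*(-138))/5 = -7 + (1/5)*(-6486) = -7 - 6486/5 = -6521/5 ≈ -1304.2)
sqrt(C(Z) + d) = sqrt(-53 - 6521/5) = sqrt(-6786/5) = 3*I*sqrt(3770)/5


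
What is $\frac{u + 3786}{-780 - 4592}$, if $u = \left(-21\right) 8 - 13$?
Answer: $- \frac{3605}{5372} \approx -0.67107$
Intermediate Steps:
$u = -181$ ($u = -168 - 13 = -181$)
$\frac{u + 3786}{-780 - 4592} = \frac{-181 + 3786}{-780 - 4592} = \frac{3605}{-5372} = 3605 \left(- \frac{1}{5372}\right) = - \frac{3605}{5372}$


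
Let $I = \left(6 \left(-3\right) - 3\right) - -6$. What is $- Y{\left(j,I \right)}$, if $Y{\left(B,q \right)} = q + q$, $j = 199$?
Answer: $30$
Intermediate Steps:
$I = -15$ ($I = \left(-18 - 3\right) + 6 = -21 + 6 = -15$)
$Y{\left(B,q \right)} = 2 q$
$- Y{\left(j,I \right)} = - 2 \left(-15\right) = \left(-1\right) \left(-30\right) = 30$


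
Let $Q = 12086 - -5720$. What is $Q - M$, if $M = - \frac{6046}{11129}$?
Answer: $\frac{198169020}{11129} \approx 17807.0$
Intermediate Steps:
$M = - \frac{6046}{11129}$ ($M = \left(-6046\right) \frac{1}{11129} = - \frac{6046}{11129} \approx -0.54327$)
$Q = 17806$ ($Q = 12086 + 5720 = 17806$)
$Q - M = 17806 - - \frac{6046}{11129} = 17806 + \frac{6046}{11129} = \frac{198169020}{11129}$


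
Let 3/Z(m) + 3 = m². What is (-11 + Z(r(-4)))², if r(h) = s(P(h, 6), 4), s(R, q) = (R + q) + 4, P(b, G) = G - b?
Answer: 1382976/11449 ≈ 120.79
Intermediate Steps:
s(R, q) = 4 + R + q
r(h) = 14 - h (r(h) = 4 + (6 - h) + 4 = 14 - h)
Z(m) = 3/(-3 + m²)
(-11 + Z(r(-4)))² = (-11 + 3/(-3 + (14 - 1*(-4))²))² = (-11 + 3/(-3 + (14 + 4)²))² = (-11 + 3/(-3 + 18²))² = (-11 + 3/(-3 + 324))² = (-11 + 3/321)² = (-11 + 3*(1/321))² = (-11 + 1/107)² = (-1176/107)² = 1382976/11449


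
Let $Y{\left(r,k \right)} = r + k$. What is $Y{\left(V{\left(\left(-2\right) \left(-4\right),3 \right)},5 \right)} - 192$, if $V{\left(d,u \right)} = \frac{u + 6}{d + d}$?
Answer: $- \frac{2983}{16} \approx -186.44$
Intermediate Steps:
$V{\left(d,u \right)} = \frac{6 + u}{2 d}$
$Y{\left(r,k \right)} = k + r$
$Y{\left(V{\left(\left(-2\right) \left(-4\right),3 \right)},5 \right)} - 192 = \left(5 + \frac{6 + 3}{2 \left(\left(-2\right) \left(-4\right)\right)}\right) - 192 = \left(5 + \frac{1}{2} \cdot \frac{1}{8} \cdot 9\right) - 192 = \left(5 + \frac{9}{16}\right) - 192 = \frac{89}{16} - 192 = - \frac{2983}{16}$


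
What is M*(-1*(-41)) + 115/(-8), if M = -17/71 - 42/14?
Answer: -83605/568 ≈ -147.19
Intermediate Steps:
M = -230/71 (M = -17*1/71 - 42*1/14 = -17/71 - 3 = -230/71 ≈ -3.2394)
M*(-1*(-41)) + 115/(-8) = -(-230)*(-41)/71 + 115/(-8) = -230/71*41 + 115*(-⅛) = -9430/71 - 115/8 = -83605/568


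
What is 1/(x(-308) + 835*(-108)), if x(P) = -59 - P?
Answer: -1/89931 ≈ -1.1120e-5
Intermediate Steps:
1/(x(-308) + 835*(-108)) = 1/((-59 - 1*(-308)) + 835*(-108)) = 1/((-59 + 308) - 90180) = 1/(249 - 90180) = 1/(-89931) = -1/89931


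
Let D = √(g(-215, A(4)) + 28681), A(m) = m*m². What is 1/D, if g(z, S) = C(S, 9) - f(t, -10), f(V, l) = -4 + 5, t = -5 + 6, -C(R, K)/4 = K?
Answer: √7161/14322 ≈ 0.0059086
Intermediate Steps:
C(R, K) = -4*K
t = 1
f(V, l) = 1
A(m) = m³
g(z, S) = -37 (g(z, S) = -4*9 - 1*1 = -36 - 1 = -37)
D = 2*√7161 (D = √(-37 + 28681) = √28644 = 2*√7161 ≈ 169.25)
1/D = 1/(2*√7161) = √7161/14322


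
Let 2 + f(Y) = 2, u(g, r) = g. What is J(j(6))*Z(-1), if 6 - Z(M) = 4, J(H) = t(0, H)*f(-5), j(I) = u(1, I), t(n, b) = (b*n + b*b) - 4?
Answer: 0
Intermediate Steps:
f(Y) = 0 (f(Y) = -2 + 2 = 0)
t(n, b) = -4 + b**2 + b*n (t(n, b) = (b*n + b**2) - 4 = (b**2 + b*n) - 4 = -4 + b**2 + b*n)
j(I) = 1
J(H) = 0 (J(H) = (-4 + H**2 + H*0)*0 = (-4 + H**2 + 0)*0 = (-4 + H**2)*0 = 0)
Z(M) = 2 (Z(M) = 6 - 1*4 = 6 - 4 = 2)
J(j(6))*Z(-1) = 0*2 = 0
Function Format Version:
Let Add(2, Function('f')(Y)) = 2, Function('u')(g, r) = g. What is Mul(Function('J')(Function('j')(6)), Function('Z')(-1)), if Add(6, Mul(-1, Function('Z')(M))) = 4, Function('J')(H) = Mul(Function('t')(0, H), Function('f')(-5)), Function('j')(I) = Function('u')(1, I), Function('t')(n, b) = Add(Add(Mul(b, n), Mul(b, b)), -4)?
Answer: 0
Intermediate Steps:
Function('f')(Y) = 0 (Function('f')(Y) = Add(-2, 2) = 0)
Function('t')(n, b) = Add(-4, Pow(b, 2), Mul(b, n)) (Function('t')(n, b) = Add(Add(Mul(b, n), Pow(b, 2)), -4) = Add(Add(Pow(b, 2), Mul(b, n)), -4) = Add(-4, Pow(b, 2), Mul(b, n)))
Function('j')(I) = 1
Function('J')(H) = 0 (Function('J')(H) = Mul(Add(-4, Pow(H, 2), Mul(H, 0)), 0) = Mul(Add(-4, Pow(H, 2), 0), 0) = Mul(Add(-4, Pow(H, 2)), 0) = 0)
Function('Z')(M) = 2 (Function('Z')(M) = Add(6, Mul(-1, 4)) = Add(6, -4) = 2)
Mul(Function('J')(Function('j')(6)), Function('Z')(-1)) = Mul(0, 2) = 0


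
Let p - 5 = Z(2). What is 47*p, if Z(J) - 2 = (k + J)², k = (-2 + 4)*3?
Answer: 3337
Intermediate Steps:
k = 6 (k = 2*3 = 6)
Z(J) = 2 + (6 + J)²
p = 71 (p = 5 + (2 + (6 + 2)²) = 5 + (2 + 8²) = 5 + (2 + 64) = 5 + 66 = 71)
47*p = 47*71 = 3337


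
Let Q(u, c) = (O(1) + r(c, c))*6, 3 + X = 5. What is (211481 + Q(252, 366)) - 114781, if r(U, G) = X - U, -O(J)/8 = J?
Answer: 94468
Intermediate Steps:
X = 2 (X = -3 + 5 = 2)
O(J) = -8*J
r(U, G) = 2 - U
Q(u, c) = -36 - 6*c (Q(u, c) = (-8*1 + (2 - c))*6 = (-8 + (2 - c))*6 = (-6 - c)*6 = -36 - 6*c)
(211481 + Q(252, 366)) - 114781 = (211481 + (-36 - 6*366)) - 114781 = (211481 + (-36 - 2196)) - 114781 = (211481 - 2232) - 114781 = 209249 - 114781 = 94468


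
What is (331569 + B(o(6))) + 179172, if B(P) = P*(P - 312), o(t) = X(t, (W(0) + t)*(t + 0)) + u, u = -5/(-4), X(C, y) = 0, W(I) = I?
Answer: 8165641/16 ≈ 5.1035e+5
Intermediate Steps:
u = 5/4 (u = -5*(-¼) = 5/4 ≈ 1.2500)
o(t) = 5/4 (o(t) = 0 + 5/4 = 5/4)
B(P) = P*(-312 + P)
(331569 + B(o(6))) + 179172 = (331569 + 5*(-312 + 5/4)/4) + 179172 = (331569 + (5/4)*(-1243/4)) + 179172 = (331569 - 6215/16) + 179172 = 5298889/16 + 179172 = 8165641/16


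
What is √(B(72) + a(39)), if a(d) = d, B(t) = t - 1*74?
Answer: √37 ≈ 6.0828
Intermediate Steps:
B(t) = -74 + t (B(t) = t - 74 = -74 + t)
√(B(72) + a(39)) = √((-74 + 72) + 39) = √(-2 + 39) = √37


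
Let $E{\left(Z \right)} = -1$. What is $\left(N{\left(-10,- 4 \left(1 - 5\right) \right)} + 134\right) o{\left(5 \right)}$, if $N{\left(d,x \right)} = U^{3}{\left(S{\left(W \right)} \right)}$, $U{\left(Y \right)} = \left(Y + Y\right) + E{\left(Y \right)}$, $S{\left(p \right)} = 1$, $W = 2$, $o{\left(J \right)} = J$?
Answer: $675$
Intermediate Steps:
$U{\left(Y \right)} = -1 + 2 Y$ ($U{\left(Y \right)} = \left(Y + Y\right) - 1 = 2 Y - 1 = -1 + 2 Y$)
$N{\left(d,x \right)} = 1$ ($N{\left(d,x \right)} = \left(-1 + 2 \cdot 1\right)^{3} = \left(-1 + 2\right)^{3} = 1^{3} = 1$)
$\left(N{\left(-10,- 4 \left(1 - 5\right) \right)} + 134\right) o{\left(5 \right)} = \left(1 + 134\right) 5 = 135 \cdot 5 = 675$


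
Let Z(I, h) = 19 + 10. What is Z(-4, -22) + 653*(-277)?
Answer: -180852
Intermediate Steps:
Z(I, h) = 29
Z(-4, -22) + 653*(-277) = 29 + 653*(-277) = 29 - 180881 = -180852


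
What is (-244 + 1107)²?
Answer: 744769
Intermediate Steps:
(-244 + 1107)² = 863² = 744769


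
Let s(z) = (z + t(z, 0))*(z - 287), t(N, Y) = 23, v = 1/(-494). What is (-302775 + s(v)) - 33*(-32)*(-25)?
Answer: -81941301519/244036 ≈ -3.3578e+5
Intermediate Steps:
v = -1/494 ≈ -0.0020243
s(z) = (-287 + z)*(23 + z) (s(z) = (z + 23)*(z - 287) = (23 + z)*(-287 + z) = (-287 + z)*(23 + z))
(-302775 + s(v)) - 33*(-32)*(-25) = (-302775 + (-6601 + (-1/494)² - 264*(-1/494))) - 33*(-32)*(-25) = (-302775 + (-6601 + 1/244036 + 132/247)) + 1056*(-25) = (-302775 - 1610751219/244036) - 26400 = -75498751119/244036 - 26400 = -81941301519/244036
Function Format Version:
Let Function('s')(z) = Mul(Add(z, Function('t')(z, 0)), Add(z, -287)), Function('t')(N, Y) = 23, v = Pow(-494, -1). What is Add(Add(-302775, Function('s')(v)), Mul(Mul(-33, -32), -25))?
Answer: Rational(-81941301519, 244036) ≈ -3.3578e+5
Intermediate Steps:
v = Rational(-1, 494) ≈ -0.0020243
Function('s')(z) = Mul(Add(-287, z), Add(23, z)) (Function('s')(z) = Mul(Add(z, 23), Add(z, -287)) = Mul(Add(23, z), Add(-287, z)) = Mul(Add(-287, z), Add(23, z)))
Add(Add(-302775, Function('s')(v)), Mul(Mul(-33, -32), -25)) = Add(Add(-302775, Add(-6601, Pow(Rational(-1, 494), 2), Mul(-264, Rational(-1, 494)))), Mul(Mul(-33, -32), -25)) = Add(Add(-302775, Add(-6601, Rational(1, 244036), Rational(132, 247))), Mul(1056, -25)) = Add(Add(-302775, Rational(-1610751219, 244036)), -26400) = Add(Rational(-75498751119, 244036), -26400) = Rational(-81941301519, 244036)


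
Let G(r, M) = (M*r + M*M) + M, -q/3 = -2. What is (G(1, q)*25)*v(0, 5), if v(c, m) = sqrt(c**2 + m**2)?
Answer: 6000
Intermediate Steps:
q = 6 (q = -3*(-2) = 6)
G(r, M) = M + M**2 + M*r (G(r, M) = (M*r + M**2) + M = (M**2 + M*r) + M = M + M**2 + M*r)
(G(1, q)*25)*v(0, 5) = ((6*(1 + 6 + 1))*25)*sqrt(0**2 + 5**2) = ((6*8)*25)*sqrt(0 + 25) = (48*25)*sqrt(25) = 1200*5 = 6000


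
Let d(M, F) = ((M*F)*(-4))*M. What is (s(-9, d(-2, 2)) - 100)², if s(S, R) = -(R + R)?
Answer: 1296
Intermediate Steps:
d(M, F) = -4*F*M² (d(M, F) = ((F*M)*(-4))*M = (-4*F*M)*M = -4*F*M²)
s(S, R) = -2*R
(s(-9, d(-2, 2)) - 100)² = (-(-8)*2*(-2)² - 100)² = (-(-8)*2*4 - 100)² = (-2*(-32) - 100)² = (64 - 100)² = (-36)² = 1296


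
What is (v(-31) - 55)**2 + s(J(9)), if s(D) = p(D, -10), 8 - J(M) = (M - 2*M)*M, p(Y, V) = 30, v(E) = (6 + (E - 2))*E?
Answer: 611554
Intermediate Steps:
v(E) = E*(4 + E) (v(E) = (6 + (-2 + E))*E = (4 + E)*E = E*(4 + E))
J(M) = 8 + M**2 (J(M) = 8 - (M - 2*M)*M = 8 - (-M)*M = 8 - (-1)*M**2 = 8 + M**2)
s(D) = 30
(v(-31) - 55)**2 + s(J(9)) = (-31*(4 - 31) - 55)**2 + 30 = (-31*(-27) - 55)**2 + 30 = (837 - 55)**2 + 30 = 782**2 + 30 = 611524 + 30 = 611554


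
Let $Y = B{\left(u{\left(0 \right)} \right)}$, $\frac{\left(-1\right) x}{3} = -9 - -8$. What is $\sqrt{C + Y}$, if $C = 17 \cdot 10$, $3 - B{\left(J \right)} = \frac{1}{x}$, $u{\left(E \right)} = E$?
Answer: $\frac{\sqrt{1554}}{3} \approx 13.14$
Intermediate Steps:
$x = 3$ ($x = - 3 \left(-9 - -8\right) = - 3 \left(-9 + 8\right) = \left(-3\right) \left(-1\right) = 3$)
$B{\left(J \right)} = \frac{8}{3}$ ($B{\left(J \right)} = 3 - \frac{1}{3} = \frac{8}{3}$)
$Y = \frac{8}{3} \approx 2.6667$
$C = 170$
$\sqrt{C + Y} = \sqrt{170 + \frac{8}{3}} = \sqrt{\frac{518}{3}} = \frac{\sqrt{1554}}{3}$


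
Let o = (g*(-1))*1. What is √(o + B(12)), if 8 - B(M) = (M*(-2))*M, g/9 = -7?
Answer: √359 ≈ 18.947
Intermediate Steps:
g = -63 (g = 9*(-7) = -63)
B(M) = 8 + 2*M² (B(M) = 8 - M*(-2)*M = 8 - (-2*M)*M = 8 - (-2)*M² = 8 + 2*M²)
o = 63 (o = -63*(-1)*1 = 63*1 = 63)
√(o + B(12)) = √(63 + (8 + 2*12²)) = √(63 + (8 + 2*144)) = √(63 + (8 + 288)) = √(63 + 296) = √359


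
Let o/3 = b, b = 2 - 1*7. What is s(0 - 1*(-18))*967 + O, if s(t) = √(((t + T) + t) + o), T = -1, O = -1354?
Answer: -1354 + 1934*√5 ≈ 2970.6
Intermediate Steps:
b = -5 (b = 2 - 7 = -5)
o = -15 (o = 3*(-5) = -15)
s(t) = √(-16 + 2*t) (s(t) = √(((t - 1) + t) - 15) = √(((-1 + t) + t) - 15) = √((-1 + 2*t) - 15) = √(-16 + 2*t))
s(0 - 1*(-18))*967 + O = √(-16 + 2*(0 - 1*(-18)))*967 - 1354 = √(-16 + 2*(0 + 18))*967 - 1354 = √(-16 + 2*18)*967 - 1354 = √(-16 + 36)*967 - 1354 = √20*967 - 1354 = (2*√5)*967 - 1354 = 1934*√5 - 1354 = -1354 + 1934*√5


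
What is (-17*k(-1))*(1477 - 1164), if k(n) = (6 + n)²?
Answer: -133025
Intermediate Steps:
(-17*k(-1))*(1477 - 1164) = (-17*(6 - 1)²)*(1477 - 1164) = -17*5²*313 = -17*25*313 = -425*313 = -133025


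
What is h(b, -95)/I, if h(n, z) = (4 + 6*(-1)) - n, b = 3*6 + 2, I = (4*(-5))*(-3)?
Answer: -11/30 ≈ -0.36667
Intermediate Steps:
I = 60 (I = -20*(-3) = 60)
b = 20 (b = 18 + 2 = 20)
h(n, z) = -2 - n (h(n, z) = (4 - 6) - n = -2 - n)
h(b, -95)/I = (-2 - 1*20)/60 = (-2 - 20)*(1/60) = -22*1/60 = -11/30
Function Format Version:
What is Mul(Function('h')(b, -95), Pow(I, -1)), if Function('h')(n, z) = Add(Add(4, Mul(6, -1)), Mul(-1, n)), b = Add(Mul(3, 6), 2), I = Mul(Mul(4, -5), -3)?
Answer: Rational(-11, 30) ≈ -0.36667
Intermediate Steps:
I = 60 (I = Mul(-20, -3) = 60)
b = 20 (b = Add(18, 2) = 20)
Function('h')(n, z) = Add(-2, Mul(-1, n)) (Function('h')(n, z) = Add(Add(4, -6), Mul(-1, n)) = Add(-2, Mul(-1, n)))
Mul(Function('h')(b, -95), Pow(I, -1)) = Mul(Add(-2, Mul(-1, 20)), Pow(60, -1)) = Mul(Add(-2, -20), Rational(1, 60)) = Mul(-22, Rational(1, 60)) = Rational(-11, 30)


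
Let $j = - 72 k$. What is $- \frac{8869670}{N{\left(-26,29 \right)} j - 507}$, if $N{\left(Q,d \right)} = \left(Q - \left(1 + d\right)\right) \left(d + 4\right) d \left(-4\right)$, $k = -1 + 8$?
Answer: $\frac{8869670}{108041979} \approx 0.082095$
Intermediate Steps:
$k = 7$
$N{\left(Q,d \right)} = - 4 d \left(4 + d\right) \left(-1 + Q - d\right)$ ($N{\left(Q,d \right)} = \left(-1 + Q - d\right) \left(4 + d\right) d \left(-4\right) = \left(4 + d\right) \left(-1 + Q - d\right) d \left(-4\right) = d \left(4 + d\right) \left(-1 + Q - d\right) \left(-4\right) = - 4 d \left(4 + d\right) \left(-1 + Q - d\right)$)
$j = -504$ ($j = \left(-72\right) 7 = -504$)
$- \frac{8869670}{N{\left(-26,29 \right)} j - 507} = - \frac{8869670}{4 \cdot 29 \left(4 + 29^{2} - -104 + 5 \cdot 29 - \left(-26\right) 29\right) \left(-504\right) - 507} = - \frac{8869670}{4 \cdot 29 \left(4 + 841 + 104 + 145 + 754\right) \left(-504\right) - 507} = - \frac{8869670}{4 \cdot 29 \cdot 1848 \left(-504\right) - 507} = - \frac{8869670}{214368 \left(-504\right) - 507} = - \frac{8869670}{-108041472 - 507} = - \frac{8869670}{-108041979} = \left(-8869670\right) \left(- \frac{1}{108041979}\right) = \frac{8869670}{108041979}$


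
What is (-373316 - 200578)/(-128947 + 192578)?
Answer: -573894/63631 ≈ -9.0191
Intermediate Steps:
(-373316 - 200578)/(-128947 + 192578) = -573894/63631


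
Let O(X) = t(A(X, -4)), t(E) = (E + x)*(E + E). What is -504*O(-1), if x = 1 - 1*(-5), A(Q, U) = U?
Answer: 8064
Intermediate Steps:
x = 6 (x = 1 + 5 = 6)
t(E) = 2*E*(6 + E) (t(E) = (E + 6)*(E + E) = (6 + E)*(2*E) = 2*E*(6 + E))
O(X) = -16 (O(X) = 2*(-4)*(6 - 4) = 2*(-4)*2 = -16)
-504*O(-1) = -504*(-16) = 8064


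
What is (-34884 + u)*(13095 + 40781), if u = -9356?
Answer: -2383474240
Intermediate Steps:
(-34884 + u)*(13095 + 40781) = (-34884 - 9356)*(13095 + 40781) = -44240*53876 = -2383474240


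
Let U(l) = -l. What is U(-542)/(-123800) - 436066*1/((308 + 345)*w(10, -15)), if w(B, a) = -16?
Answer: 3373706749/80841400 ≈ 41.732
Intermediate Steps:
U(-542)/(-123800) - 436066*1/((308 + 345)*w(10, -15)) = -1*(-542)/(-123800) - 436066*(-1/(16*(308 + 345))) = 542*(-1/123800) - 436066/((-16*653)) = -271/61900 - 436066/(-10448) = -271/61900 - 436066*(-1/10448) = -271/61900 + 218033/5224 = 3373706749/80841400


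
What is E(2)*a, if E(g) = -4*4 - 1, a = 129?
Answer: -2193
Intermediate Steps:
E(g) = -17 (E(g) = -16 - 1 = -17)
E(2)*a = -17*129 = -2193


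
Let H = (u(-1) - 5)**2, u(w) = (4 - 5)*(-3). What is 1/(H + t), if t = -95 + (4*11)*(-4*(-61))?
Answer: 1/10645 ≈ 9.3941e-5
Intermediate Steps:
u(w) = 3 (u(w) = -1*(-3) = 3)
H = 4 (H = (3 - 5)**2 = (-2)**2 = 4)
t = 10641 (t = -95 + 44*244 = -95 + 10736 = 10641)
1/(H + t) = 1/(4 + 10641) = 1/10645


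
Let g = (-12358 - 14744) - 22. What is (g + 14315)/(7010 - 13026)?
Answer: 12809/6016 ≈ 2.1292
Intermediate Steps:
g = -27124 (g = -27102 - 22 = -27124)
(g + 14315)/(7010 - 13026) = (-27124 + 14315)/(7010 - 13026) = -12809/(-6016) = -12809*(-1/6016) = 12809/6016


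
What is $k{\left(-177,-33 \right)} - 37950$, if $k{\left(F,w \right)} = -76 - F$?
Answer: $-37849$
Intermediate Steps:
$k{\left(-177,-33 \right)} - 37950 = \left(-76 - -177\right) - 37950 = \left(-76 + 177\right) - 37950 = 101 - 37950 = -37849$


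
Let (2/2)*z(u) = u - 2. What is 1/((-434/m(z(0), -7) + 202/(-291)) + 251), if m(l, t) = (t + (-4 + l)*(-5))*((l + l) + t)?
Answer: 73623/18554561 ≈ 0.0039679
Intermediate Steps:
z(u) = -2 + u (z(u) = u - 2 = -2 + u)
m(l, t) = (t + 2*l)*(20 + t - 5*l) (m(l, t) = (t + (20 - 5*l))*(2*l + t) = (20 + t - 5*l)*(t + 2*l) = (t + 2*l)*(20 + t - 5*l))
1/((-434/m(z(0), -7) + 202/(-291)) + 251) = 1/((-434/((-7)² - 10*(-2 + 0)² + 20*(-7) + 40*(-2 + 0) - 3*(-2 + 0)*(-7)) + 202/(-291)) + 251) = 1/((-434/(49 - 10*(-2)² - 140 + 40*(-2) - 3*(-2)*(-7)) + 202*(-1/291)) + 251) = 1/((-434/(49 - 10*4 - 140 - 80 - 42) - 202/291) + 251) = 1/((-434/(49 - 40 - 140 - 80 - 42) - 202/291) + 251) = 1/((-434/(-253) - 202/291) + 251) = 1/((-434*(-1/253) - 202/291) + 251) = 1/((434/253 - 202/291) + 251) = 1/(75188/73623 + 251) = 1/(18554561/73623) = 73623/18554561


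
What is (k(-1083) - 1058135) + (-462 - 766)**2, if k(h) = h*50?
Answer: 395699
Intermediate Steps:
k(h) = 50*h
(k(-1083) - 1058135) + (-462 - 766)**2 = (50*(-1083) - 1058135) + (-462 - 766)**2 = (-54150 - 1058135) + (-1228)**2 = -1112285 + 1507984 = 395699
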